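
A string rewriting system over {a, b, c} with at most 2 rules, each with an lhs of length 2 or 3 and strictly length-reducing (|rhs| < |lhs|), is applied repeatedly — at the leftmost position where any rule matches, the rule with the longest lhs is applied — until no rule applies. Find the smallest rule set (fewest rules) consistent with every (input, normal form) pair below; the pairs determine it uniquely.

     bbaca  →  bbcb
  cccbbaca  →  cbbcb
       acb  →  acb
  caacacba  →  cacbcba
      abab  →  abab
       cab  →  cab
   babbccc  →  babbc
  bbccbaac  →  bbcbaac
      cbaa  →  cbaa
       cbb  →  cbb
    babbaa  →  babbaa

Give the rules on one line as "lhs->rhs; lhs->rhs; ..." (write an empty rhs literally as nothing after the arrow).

aca->cb; cc->c

  | bbaca => bbcb
  | cccbbaca => ccbbaca => cbbaca => cbbcb
  | acb
  | caacacba => cacbcba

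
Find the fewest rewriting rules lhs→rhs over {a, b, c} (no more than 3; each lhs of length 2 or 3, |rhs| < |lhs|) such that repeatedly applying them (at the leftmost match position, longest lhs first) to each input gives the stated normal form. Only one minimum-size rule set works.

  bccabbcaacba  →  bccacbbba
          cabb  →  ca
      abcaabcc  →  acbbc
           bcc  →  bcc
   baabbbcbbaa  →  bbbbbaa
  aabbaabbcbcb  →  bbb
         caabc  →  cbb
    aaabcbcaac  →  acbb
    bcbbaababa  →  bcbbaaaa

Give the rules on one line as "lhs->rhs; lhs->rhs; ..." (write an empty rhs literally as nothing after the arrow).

aac->bb; ab->a

  | bccabbcaacba => bccabcaacba => bccacaacba => bccacbbba
  | cabb => cab => ca
  | abcaabcc => acaabcc => acaacc => acbbc
  | bcc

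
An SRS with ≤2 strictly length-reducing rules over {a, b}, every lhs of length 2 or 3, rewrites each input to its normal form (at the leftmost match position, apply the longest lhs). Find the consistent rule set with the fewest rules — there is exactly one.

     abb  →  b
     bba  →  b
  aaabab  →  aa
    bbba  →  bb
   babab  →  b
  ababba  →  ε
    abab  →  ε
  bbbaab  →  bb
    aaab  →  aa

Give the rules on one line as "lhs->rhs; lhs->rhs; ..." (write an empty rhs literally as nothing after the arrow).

ab->; ba->

  | abb => b
  | bba => b
  | aaabab => aaab => aa
  | bbba => bb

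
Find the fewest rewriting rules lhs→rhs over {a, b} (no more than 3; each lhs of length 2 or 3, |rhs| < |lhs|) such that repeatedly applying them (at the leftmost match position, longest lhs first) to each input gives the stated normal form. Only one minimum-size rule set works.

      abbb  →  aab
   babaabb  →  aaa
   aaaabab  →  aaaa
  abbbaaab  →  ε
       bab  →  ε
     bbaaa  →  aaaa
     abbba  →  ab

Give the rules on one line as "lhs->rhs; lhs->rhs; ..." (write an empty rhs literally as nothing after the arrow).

aba->b; bab->; bb->a

  | abbb => aab
  | babaabb => aabb => aaa
  | aaaabab => aaabb => aaaa
  | abbbaaab => aabaaab => abaab => bab => ε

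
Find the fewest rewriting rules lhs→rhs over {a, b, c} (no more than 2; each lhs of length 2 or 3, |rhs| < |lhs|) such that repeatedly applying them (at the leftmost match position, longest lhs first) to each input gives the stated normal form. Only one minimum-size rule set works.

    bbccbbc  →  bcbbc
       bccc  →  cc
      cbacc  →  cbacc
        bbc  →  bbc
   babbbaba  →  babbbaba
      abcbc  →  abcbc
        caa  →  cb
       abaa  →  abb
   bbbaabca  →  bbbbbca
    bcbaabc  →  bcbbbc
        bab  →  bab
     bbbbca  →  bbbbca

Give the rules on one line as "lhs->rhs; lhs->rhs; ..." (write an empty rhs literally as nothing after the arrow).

aa->b; bcc->c

  | bbccbbc => bcbbc
  | bccc => cc
  | cbacc
  | bbc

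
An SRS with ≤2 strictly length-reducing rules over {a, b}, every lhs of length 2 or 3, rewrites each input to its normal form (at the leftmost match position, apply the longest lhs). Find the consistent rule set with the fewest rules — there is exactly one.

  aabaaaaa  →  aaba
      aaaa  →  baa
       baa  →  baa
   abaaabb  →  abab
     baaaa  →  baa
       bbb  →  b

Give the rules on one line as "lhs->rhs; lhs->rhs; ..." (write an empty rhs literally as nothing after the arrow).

aaa->ba; bb->b

  | aabaaaaa => aabbaaa => aabaaa => aabba => aaba
  | aaaa => baa
  | baa
  | abaaabb => abbabb => ababb => abab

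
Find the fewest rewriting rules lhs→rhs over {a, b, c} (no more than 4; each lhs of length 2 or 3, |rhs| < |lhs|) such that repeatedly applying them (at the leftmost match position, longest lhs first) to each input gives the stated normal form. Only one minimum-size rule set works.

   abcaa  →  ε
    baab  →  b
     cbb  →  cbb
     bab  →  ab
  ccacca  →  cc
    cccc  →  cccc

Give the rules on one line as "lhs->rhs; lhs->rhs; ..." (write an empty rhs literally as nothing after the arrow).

aa->; ba->a; ca->

  | abcaa => aba => aa => ε
  | baab => aab => b
  | cbb
  | bab => ab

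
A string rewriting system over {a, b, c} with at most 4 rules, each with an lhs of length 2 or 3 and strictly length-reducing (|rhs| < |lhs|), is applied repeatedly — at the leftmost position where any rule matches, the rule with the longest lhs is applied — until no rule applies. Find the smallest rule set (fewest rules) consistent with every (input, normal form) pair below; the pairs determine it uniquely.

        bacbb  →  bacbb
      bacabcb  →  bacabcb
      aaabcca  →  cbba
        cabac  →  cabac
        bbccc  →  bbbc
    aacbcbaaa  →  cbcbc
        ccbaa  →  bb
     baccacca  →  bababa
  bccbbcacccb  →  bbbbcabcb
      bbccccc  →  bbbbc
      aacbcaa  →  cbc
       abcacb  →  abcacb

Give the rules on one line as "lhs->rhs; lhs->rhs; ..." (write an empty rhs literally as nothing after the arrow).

  | bacbb
  | bacabcb
  | aaabcca => cbcca => cbba
  | cabac

aa->; aaa->c; cc->b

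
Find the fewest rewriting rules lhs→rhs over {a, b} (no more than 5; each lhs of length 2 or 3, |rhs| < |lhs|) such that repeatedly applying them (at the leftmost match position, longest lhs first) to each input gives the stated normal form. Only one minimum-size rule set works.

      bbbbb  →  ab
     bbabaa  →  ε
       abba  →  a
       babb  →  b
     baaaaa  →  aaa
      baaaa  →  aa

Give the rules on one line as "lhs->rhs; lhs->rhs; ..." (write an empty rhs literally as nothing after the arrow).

  | bbbbb => abb => ab
  | bbabaa => babaa => baa => ε
  | abba => aba => a
  | babb => bb => b

ba->; baa->; bb->b; bbb->a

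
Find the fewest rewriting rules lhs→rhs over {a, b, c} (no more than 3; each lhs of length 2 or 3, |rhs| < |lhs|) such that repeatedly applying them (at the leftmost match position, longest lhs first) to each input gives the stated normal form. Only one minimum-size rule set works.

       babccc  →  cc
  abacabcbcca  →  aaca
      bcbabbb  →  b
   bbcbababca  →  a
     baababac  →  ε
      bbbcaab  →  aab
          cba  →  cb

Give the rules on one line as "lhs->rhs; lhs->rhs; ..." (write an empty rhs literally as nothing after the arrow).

  | babccc => bbccc => bccc => cc
  | abacabcbcca => abcabcbcca => aabcbcca => aabcca => aaca
  | bcbabbb => babbb => bbbb => bbb => bb => b
  | bbcbababca => bcbababca => bababca => bbabca => babca => bbca => bca => a

ba->b; bb->b; bc->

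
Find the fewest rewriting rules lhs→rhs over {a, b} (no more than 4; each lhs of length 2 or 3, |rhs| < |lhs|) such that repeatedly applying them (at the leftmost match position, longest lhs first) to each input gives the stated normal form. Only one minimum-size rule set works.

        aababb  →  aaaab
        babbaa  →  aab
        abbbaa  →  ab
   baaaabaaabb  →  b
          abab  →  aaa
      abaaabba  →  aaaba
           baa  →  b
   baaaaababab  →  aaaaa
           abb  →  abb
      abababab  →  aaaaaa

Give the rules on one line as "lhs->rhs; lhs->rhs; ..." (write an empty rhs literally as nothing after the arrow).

baa->b; bab->aa; bba->b; bbb->b

  | aababb => aaaab
  | babbaa => aabaa => aab
  | abbbaa => abaa => ab
  | baaaabaaabb => baabaaabb => bbaaabb => baabb => bbb => b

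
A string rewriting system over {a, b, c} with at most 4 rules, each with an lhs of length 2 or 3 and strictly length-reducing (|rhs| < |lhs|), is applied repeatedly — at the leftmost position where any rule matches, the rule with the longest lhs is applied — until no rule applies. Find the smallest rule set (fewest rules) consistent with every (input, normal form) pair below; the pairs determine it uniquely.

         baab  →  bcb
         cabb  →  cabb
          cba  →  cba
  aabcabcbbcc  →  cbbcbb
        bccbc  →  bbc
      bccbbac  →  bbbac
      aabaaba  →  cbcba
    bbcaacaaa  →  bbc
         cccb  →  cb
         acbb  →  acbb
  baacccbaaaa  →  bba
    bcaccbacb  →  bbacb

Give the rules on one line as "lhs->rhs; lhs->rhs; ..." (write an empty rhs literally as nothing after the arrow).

aa->c; bca->b; cc->

  | baab => bcb
  | cabb
  | cba
  | aabcabcbbcc => cbcabcbbcc => cbbcbbcc => cbbcbb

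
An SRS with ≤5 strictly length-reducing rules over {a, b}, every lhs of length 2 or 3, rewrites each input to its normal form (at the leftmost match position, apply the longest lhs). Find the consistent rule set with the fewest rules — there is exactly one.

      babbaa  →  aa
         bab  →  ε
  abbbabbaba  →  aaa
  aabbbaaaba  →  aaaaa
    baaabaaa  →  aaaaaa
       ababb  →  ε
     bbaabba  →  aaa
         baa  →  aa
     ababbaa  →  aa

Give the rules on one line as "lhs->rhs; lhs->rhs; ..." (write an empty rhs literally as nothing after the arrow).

abb->ba; ba->a; bab->bb; bb->

  | babbaa => bbbaa => baa => aa
  | bab => bb => ε
  | abbbabbaba => bababbaba => bbabbaba => abbaba => baaba => aaba => aaa
  | aabbbaaaba => ababaaaba => abbaaaba => baaaaba => aaaaba => aaaaa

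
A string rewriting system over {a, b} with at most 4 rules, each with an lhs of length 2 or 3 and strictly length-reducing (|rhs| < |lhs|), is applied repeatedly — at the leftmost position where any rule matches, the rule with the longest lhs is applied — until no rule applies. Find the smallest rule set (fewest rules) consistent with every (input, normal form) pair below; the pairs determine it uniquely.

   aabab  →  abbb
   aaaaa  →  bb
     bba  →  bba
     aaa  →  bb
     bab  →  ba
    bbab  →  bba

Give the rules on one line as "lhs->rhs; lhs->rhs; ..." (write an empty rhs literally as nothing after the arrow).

  | aabab => abbb
  | aaaaa => bbaa => bb
  | bba
  | aaa => bb

aaa->bb; aba->bb; baa->b; bab->ba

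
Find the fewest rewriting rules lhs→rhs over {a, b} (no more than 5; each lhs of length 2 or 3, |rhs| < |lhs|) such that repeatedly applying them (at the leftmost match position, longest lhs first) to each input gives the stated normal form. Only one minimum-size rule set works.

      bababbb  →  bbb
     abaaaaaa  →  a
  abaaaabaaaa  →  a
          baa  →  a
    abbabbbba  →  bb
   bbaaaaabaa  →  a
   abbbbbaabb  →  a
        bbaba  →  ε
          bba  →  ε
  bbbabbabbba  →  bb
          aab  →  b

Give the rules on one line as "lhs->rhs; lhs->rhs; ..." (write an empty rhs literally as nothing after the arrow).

aa->; ab->a; ba->; bba->

  | bababbb => babbb => bbb
  | abaaaaaa => aaaaaaa => aaaaa => aaa => a
  | abaaaabaaaa => aaaaabaaaa => aaabaaaa => abaaaa => aaaaa => aaa => a
  | baa => a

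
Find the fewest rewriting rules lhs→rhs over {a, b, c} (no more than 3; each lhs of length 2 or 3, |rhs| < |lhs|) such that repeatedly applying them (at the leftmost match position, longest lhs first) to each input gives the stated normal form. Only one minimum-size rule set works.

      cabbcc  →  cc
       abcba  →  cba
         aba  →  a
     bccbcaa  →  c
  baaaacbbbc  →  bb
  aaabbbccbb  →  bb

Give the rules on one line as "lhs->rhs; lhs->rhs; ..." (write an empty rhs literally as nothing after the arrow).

  | cabbcc => cbcc => cc
  | abcba => cba
  | aba => a
  | bccbcaa => cbcaa => caa => c

aa->; ab->; bc->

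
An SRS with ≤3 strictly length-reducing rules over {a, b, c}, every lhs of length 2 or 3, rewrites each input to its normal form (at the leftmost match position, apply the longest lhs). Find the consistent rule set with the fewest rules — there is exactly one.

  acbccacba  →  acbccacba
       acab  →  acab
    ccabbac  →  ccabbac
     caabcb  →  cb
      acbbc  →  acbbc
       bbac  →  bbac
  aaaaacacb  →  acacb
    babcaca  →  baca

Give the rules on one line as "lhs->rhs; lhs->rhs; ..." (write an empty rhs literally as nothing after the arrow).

  | acbccacba
  | acab
  | ccabbac
  | caabcb => cabcb => cb

aa->a; abc->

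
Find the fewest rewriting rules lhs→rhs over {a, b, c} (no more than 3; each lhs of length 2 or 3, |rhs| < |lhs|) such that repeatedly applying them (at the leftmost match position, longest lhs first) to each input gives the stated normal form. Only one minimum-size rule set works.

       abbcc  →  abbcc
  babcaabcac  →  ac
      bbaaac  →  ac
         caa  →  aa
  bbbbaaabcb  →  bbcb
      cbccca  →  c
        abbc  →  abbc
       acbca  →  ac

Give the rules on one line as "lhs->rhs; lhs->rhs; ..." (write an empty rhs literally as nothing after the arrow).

  | abbcc
  | babcaabcac => bcaabcac => baabcac => abcac => abac => ac
  | bbaaac => baac => ac
  | caa => aa

ba->; ca->a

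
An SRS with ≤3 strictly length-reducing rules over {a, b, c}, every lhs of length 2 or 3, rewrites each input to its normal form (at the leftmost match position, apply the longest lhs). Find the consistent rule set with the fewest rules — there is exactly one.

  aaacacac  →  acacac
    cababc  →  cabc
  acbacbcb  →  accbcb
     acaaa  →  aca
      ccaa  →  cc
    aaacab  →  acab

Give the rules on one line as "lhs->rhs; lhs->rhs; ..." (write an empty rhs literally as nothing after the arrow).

aa->; ba->

  | aaacacac => acacac
  | cababc => cabc
  | acbacbcb => accbcb
  | acaaa => aca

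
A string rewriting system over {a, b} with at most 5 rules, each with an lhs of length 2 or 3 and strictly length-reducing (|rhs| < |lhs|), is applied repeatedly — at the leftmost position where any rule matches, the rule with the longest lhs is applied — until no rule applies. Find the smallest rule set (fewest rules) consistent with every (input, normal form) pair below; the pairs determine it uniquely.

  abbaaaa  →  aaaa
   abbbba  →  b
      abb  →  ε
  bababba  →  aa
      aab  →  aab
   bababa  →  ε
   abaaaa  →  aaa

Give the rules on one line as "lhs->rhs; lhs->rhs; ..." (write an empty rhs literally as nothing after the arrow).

  | abbaaaa => aaaa
  | abbbba => bba => b
  | abb => ε
  | bababba => aabba => aa

aba->ba; abb->; ba->; bab->a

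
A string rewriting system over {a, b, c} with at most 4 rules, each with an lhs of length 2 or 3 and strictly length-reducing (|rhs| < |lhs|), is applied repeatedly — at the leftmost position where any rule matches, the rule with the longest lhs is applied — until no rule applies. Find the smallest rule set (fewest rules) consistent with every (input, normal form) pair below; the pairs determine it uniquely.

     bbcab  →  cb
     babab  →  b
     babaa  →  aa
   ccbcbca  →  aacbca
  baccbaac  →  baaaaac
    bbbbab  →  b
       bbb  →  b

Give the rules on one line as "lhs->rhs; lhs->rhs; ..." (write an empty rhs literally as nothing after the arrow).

ab->b; bb->; ccb->aa

  | bbcab => cab => cb
  | babab => bbab => ab => b
  | babaa => bbaa => aa
  | ccbcbca => aacbca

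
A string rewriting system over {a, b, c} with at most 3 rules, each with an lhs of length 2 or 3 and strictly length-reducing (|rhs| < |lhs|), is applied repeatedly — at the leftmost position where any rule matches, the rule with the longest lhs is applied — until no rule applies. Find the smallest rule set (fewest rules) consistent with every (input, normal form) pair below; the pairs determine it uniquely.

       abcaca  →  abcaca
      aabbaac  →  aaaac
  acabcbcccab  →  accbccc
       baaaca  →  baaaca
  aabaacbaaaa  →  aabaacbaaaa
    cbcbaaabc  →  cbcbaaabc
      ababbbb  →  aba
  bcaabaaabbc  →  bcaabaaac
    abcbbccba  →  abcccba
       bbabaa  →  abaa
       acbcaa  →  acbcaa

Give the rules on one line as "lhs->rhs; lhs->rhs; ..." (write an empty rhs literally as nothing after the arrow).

  | abcaca
  | aabbaac => aaaac
  | acabcbcccab => accbcccab => accbccc
  | baaaca

bb->; cab->c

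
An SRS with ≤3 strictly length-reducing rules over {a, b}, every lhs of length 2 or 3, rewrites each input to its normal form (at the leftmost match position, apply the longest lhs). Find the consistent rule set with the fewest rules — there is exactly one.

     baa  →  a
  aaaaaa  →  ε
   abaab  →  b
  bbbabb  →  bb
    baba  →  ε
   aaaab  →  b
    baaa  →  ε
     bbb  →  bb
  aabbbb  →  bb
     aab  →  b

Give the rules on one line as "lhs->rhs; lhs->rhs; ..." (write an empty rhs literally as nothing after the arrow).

  | baa => a
  | aaaaaa => aaaa => aa => ε
  | abaab => aab => b
  | bbbabb => bbabb => bbb => bb

aa->; ba->; bbb->bb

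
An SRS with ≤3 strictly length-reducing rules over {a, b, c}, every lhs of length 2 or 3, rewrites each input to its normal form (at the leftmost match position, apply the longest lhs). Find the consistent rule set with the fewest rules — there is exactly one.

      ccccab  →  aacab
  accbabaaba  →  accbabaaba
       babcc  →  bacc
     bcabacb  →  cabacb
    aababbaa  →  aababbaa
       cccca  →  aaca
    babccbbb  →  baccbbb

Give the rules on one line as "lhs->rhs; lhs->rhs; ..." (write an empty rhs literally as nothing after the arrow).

bc->c; ccc->aa

  | ccccab => aacab
  | accbabaaba
  | babcc => bacc
  | bcabacb => cabacb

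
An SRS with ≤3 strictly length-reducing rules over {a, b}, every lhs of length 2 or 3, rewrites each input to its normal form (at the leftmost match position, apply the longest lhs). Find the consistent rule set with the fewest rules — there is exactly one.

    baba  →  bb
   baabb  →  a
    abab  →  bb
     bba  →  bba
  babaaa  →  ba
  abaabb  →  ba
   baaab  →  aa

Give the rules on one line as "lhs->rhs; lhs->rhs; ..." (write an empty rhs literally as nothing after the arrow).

  | baba => bb
  | baabb => abb => ab => a
  | abab => bb
  | bba

ab->a; aba->b; baa->a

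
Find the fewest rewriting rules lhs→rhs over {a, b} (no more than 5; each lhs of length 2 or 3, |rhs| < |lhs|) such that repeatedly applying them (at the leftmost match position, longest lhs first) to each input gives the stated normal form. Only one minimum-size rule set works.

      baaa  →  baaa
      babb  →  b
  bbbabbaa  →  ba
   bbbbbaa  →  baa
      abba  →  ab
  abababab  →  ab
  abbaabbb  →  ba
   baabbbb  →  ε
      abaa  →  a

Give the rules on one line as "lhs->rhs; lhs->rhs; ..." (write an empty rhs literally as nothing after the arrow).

  | baaa
  | babb => b
  | bbbabbaa => baabbaa => baaba => ba
  | bbbbbaa => babbaa => baa

aba->; bab->; bba->b; bbb->ba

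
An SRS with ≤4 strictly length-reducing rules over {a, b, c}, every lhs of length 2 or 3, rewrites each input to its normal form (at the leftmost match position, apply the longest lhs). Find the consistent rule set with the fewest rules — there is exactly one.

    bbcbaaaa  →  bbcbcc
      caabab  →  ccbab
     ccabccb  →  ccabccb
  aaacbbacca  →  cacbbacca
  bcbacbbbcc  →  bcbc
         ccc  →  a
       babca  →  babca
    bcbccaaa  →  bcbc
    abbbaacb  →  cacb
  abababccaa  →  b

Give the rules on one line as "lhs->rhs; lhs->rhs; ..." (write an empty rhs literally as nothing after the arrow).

aa->c; aba->; bbb->; ccc->a

  | bbcbaaaa => bbcbcaa => bbcbcc
  | caabab => ccbab
  | ccabccb
  | aaacbbacca => cacbbacca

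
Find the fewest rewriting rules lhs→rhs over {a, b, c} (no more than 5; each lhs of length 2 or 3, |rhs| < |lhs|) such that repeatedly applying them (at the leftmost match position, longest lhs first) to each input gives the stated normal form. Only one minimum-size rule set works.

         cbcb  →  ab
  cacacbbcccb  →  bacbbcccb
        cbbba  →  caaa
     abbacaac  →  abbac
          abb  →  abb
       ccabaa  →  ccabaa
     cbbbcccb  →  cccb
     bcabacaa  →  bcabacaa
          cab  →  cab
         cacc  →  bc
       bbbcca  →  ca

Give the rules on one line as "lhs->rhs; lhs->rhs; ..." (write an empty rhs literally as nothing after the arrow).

  | cbcb => ab
  | cacacbbcccb => bacbbcccb
  | cbbba => caaa
  | abbacaac => abbac

aac->; bbb->aa; cac->b; cbc->a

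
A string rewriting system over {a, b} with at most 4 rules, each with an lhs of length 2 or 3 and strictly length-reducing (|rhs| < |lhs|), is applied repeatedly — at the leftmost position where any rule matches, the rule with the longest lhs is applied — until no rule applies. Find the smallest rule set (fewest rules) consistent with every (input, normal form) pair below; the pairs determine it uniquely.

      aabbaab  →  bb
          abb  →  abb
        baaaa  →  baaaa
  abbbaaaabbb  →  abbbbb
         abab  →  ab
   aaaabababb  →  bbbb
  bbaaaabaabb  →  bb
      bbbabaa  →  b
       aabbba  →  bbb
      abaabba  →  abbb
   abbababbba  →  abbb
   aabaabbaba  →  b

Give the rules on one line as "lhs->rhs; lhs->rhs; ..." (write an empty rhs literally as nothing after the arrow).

aab->bb; bab->b; bba->b

  | aabbaab => bbbaab => bbab => bb
  | abb
  | baaaa
  | abbbaaaabbb => abbaaabbb => abaabbb => abbbbb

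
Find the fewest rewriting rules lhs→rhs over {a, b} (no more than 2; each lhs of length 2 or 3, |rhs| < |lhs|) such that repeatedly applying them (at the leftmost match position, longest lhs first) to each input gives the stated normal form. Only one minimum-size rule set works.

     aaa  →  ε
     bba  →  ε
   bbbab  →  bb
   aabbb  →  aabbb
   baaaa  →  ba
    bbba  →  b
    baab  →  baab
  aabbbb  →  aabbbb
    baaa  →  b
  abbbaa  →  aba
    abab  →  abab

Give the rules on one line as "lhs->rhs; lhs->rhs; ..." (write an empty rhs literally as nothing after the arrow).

  | aaa => ε
  | bba => ε
  | bbbab => bb
  | aabbb

aaa->; bba->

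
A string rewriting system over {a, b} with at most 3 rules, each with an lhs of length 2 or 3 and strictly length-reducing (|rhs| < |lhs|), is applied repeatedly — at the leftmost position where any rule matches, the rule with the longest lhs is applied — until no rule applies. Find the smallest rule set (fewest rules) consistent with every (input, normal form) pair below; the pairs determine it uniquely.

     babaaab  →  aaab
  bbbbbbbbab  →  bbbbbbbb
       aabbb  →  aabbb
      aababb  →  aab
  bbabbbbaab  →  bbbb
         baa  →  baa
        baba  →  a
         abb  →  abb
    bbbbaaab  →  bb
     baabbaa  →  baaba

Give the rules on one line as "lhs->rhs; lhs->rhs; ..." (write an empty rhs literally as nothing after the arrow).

  | babaaab => aaab
  | bbbbbbbbab => bbbbbbbb
  | aabbb
  | aababb => aab

bab->; bba->b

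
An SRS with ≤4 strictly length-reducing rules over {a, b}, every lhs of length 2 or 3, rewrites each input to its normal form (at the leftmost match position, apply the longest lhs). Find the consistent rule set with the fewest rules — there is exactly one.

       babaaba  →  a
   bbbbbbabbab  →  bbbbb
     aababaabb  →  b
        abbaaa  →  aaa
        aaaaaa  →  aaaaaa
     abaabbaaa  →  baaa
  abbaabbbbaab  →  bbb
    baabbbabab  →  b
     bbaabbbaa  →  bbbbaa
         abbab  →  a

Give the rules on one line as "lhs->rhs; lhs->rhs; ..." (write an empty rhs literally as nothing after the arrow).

aab->; ab->a; aba->a; bab->

  | babaaba => aaba => a
  | bbbbbbabbab => bbbbbbab => bbbbb
  | aababaabb => abaabb => aabb => b
  | abbaaa => abaaa => aaa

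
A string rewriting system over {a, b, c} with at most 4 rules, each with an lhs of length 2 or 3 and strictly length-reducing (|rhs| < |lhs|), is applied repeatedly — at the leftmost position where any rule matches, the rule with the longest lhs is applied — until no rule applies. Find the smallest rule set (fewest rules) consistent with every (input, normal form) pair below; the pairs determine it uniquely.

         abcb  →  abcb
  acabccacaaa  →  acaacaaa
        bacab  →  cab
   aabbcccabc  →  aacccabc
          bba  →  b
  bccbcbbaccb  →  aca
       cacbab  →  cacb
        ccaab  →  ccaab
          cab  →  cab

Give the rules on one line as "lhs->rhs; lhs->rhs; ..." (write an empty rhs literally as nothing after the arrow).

  | abcb
  | acabccacaaa => acaabacaaa => acaacaaa
  | bacab => cab
  | aabbcccabc => aacccabc

abb->a; ba->; bcc->ab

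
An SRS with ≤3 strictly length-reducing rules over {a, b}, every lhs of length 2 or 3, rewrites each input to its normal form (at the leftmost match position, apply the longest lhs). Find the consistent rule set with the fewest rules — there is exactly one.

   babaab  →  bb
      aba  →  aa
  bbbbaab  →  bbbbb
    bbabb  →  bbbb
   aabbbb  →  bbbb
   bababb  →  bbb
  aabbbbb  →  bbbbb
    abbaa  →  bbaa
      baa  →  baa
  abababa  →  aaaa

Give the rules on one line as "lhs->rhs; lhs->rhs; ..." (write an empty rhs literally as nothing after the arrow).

  | babaab => baaab => baab => bab => bb
  | aba => aa
  | bbbbaab => bbbbab => bbbbb
  | bbabb => bbbb

ab->b; aba->aa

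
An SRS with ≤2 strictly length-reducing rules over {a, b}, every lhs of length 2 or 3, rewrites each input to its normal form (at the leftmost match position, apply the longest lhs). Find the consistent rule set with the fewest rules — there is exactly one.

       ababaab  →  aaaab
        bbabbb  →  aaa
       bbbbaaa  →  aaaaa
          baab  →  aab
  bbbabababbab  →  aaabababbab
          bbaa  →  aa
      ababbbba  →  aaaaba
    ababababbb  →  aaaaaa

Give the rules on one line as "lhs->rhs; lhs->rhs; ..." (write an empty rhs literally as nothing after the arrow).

  | ababaab => abaaab => aaaab
  | bbabbb => bbaaa => baaa => aaa
  | bbbbaaa => aabaaa => aaaaa
  | baab => aab

baa->aa; bbb->aa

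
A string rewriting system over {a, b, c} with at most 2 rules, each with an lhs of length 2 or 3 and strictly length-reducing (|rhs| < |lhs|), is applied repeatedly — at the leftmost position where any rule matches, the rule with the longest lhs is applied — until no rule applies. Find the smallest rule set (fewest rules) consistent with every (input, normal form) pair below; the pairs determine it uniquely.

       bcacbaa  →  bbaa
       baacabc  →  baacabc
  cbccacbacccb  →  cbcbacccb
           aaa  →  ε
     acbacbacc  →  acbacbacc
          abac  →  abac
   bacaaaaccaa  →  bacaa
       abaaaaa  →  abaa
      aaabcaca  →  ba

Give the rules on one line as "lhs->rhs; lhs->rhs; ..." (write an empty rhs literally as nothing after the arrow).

aaa->; cac->

  | bcacbaa => bbaa
  | baacabc
  | cbccacbacccb => cbcbacccb
  | aaa => ε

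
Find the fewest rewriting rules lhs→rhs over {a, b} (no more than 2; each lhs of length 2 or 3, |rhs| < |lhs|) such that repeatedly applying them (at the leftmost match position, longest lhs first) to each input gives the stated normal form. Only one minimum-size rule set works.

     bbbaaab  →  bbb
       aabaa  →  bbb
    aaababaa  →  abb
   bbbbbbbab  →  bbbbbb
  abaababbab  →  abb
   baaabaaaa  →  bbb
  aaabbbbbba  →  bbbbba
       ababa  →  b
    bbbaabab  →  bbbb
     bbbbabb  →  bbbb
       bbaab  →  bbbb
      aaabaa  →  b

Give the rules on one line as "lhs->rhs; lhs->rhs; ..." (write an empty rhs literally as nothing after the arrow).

aa->b; bab->

  | bbbaaab => bbbbab => bbb
  | aabaa => bbaa => bbb
  | aaababaa => bababaa => abaa => abb
  | bbbbbbbab => bbbbbb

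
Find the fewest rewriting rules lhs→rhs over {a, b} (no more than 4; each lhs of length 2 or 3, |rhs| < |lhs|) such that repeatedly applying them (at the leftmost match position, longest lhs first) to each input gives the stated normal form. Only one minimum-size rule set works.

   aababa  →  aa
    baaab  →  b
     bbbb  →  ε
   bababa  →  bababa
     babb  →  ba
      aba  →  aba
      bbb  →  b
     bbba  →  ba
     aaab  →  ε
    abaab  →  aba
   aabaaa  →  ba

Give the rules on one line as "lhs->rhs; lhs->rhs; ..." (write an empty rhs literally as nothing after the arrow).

aaa->b; aab->a; bb->

  | aababa => aaba => aa
  | baaab => bbb => b
  | bbbb => bb => ε
  | bababa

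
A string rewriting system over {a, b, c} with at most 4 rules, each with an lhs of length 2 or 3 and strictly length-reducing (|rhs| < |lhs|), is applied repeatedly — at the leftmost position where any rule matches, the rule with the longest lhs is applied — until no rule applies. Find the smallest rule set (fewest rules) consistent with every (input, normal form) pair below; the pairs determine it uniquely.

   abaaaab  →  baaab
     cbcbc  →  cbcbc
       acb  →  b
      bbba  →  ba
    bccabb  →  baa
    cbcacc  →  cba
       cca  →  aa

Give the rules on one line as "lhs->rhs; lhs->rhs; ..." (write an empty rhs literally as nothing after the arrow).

  | abaaaab => baaab
  | cbcbc
  | acb => b
  | bbba => ba

aba->b; ac->; bb->; cc->a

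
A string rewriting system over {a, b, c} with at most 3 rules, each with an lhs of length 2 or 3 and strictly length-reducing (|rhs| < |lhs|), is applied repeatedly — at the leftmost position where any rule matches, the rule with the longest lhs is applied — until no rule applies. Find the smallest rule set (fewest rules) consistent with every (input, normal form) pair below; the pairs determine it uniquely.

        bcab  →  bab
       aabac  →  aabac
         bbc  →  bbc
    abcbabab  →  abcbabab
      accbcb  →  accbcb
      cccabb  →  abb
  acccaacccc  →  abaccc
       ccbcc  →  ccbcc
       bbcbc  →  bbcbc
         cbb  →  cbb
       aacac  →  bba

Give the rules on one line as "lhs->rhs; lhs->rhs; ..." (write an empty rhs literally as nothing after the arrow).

aac->ba; ca->a

  | bcab => bab
  | aabac
  | bbc
  | abcbabab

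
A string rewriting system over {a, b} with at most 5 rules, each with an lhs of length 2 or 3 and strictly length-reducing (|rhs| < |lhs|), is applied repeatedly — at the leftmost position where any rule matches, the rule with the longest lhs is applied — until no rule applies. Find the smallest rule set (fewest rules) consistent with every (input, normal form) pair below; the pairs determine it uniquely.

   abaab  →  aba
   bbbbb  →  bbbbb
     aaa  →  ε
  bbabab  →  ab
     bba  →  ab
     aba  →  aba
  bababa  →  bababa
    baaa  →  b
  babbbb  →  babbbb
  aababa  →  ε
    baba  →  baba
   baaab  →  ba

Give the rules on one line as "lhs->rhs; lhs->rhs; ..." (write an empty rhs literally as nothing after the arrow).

  | abaab => aba
  | bbbbb
  | aaa => aa => ε
  | bbabab => abbab => aabb => ab

aa->; aaa->aa; aab->a; bba->ab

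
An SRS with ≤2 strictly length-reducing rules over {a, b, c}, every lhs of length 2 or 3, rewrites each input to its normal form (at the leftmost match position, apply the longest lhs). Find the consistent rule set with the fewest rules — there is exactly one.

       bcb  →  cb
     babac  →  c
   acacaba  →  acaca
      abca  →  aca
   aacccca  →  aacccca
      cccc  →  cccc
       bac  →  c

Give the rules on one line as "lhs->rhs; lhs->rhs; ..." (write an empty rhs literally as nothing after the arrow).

ba->; bc->c

  | bcb => cb
  | babac => bac => c
  | acacaba => acaca
  | abca => aca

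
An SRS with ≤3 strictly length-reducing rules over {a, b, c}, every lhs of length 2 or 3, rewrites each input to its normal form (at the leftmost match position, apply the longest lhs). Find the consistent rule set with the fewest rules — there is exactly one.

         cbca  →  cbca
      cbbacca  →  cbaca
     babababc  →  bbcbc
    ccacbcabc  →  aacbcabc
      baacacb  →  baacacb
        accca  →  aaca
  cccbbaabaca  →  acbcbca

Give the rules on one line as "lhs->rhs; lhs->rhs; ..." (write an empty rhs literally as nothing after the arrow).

  | cbca
  | cbbacca => cbccca => cbaca
  | babababc => bbbabc => bbcbc
  | ccacbcabc => aacbcabc

aba->b; bba->bc; cc->a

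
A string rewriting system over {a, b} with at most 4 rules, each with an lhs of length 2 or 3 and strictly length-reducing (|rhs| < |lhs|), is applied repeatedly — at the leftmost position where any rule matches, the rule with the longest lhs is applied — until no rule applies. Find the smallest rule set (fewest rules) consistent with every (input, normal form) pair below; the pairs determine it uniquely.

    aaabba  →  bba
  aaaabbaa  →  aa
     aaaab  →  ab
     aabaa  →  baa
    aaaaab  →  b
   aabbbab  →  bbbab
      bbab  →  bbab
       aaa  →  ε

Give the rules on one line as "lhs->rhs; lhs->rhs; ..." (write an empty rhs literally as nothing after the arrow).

aaa->; aab->b; abb->

  | aaabba => bba
  | aaaabbaa => abbaa => aa
  | aaaab => ab
  | aabaa => baa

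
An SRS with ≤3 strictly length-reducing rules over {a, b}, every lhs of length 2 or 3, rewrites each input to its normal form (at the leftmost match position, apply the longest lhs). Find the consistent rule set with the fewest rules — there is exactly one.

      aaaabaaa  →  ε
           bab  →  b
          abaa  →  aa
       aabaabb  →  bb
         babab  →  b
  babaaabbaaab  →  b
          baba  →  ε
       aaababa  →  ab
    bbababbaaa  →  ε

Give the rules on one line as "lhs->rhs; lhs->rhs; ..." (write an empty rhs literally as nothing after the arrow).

aab->bb; ba->

  | aaaabaaa => aabbaaa => bbbaaa => bbaa => ba => ε
  | bab => b
  | abaa => aa
  | aabaabb => bbaabb => babb => bb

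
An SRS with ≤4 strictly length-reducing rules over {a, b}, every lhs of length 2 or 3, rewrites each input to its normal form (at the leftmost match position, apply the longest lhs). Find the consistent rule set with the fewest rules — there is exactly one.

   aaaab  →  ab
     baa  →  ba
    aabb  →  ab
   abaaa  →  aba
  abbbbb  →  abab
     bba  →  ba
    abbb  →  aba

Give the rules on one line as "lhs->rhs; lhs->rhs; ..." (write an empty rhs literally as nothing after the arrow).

aa->a; bb->b; bbb->ba

  | aaaab => aaab => aab => ab
  | baa => ba
  | aabb => abb => ab
  | abaaa => abaa => aba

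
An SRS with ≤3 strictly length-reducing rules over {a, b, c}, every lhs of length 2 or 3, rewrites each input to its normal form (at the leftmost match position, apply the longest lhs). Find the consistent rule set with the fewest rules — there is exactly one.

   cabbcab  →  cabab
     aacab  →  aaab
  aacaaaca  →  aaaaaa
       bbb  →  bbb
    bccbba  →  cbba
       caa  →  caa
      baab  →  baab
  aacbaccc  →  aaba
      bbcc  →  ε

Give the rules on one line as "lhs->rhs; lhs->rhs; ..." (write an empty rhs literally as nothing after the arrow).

ac->a; bc->

  | cabbcab => cabab
  | aacab => aaab
  | aacaaaca => aaaaaca => aaaaaa
  | bbb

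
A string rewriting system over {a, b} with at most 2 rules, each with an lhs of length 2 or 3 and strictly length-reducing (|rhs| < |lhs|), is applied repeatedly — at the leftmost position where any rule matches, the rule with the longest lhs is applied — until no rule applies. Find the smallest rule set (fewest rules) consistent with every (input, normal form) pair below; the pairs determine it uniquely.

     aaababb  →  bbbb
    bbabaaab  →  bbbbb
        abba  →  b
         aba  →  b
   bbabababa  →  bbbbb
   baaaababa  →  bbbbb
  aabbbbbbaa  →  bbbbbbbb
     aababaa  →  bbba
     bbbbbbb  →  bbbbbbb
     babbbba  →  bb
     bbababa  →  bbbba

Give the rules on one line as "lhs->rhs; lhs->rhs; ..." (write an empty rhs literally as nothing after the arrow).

  | aaababb => bababb => baabb => bbbb
  | bbabaaab => bbaaaab => bbbaab => bbbbb
  | abba => aba => aa => b
  | aba => aa => b

aa->b; ab->a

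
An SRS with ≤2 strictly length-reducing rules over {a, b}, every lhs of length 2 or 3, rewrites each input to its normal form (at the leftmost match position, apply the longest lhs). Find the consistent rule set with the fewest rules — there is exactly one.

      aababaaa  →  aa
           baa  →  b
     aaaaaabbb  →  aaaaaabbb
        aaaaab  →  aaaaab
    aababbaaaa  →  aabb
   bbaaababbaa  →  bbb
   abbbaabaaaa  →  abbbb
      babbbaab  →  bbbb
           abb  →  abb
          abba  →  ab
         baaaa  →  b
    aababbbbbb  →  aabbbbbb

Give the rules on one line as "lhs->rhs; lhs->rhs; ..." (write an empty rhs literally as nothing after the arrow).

ba->; baa->b

  | aababaaa => aabaaa => aaba => aa
  | baa => b
  | aaaaaabbb
  | aaaaab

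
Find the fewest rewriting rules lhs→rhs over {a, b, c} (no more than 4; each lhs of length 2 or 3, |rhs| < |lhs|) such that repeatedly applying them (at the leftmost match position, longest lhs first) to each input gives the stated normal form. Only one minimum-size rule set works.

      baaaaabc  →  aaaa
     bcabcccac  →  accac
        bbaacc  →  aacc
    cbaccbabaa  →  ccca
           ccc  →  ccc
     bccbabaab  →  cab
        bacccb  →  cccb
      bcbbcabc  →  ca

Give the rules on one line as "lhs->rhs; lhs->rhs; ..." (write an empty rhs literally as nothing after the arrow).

ba->; bb->; bc->

  | baaaaabc => aaaabc => aaaa
  | bcabcccac => abcccac => accac
  | bbaacc => aacc
  | cbaccbabaa => cccbabaa => cccbaa => ccca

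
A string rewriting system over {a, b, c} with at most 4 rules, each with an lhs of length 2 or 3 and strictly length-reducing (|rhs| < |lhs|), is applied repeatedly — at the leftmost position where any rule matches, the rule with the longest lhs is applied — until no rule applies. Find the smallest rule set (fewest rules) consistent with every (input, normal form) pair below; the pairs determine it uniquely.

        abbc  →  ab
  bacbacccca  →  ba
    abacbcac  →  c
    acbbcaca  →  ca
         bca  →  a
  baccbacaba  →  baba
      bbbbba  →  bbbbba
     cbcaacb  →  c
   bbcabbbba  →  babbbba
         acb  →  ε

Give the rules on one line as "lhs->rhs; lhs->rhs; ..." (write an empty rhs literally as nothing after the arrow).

  | abbc => ab
  | bacbacccca => bcbacccca => bacccca => bcccca => bcca => ba
  | abacbcac => abcbcac => abcac => aac => ac => c
  | acbbcaca => cbbcaca => bcaca => aca => ca

ac->c; bc->; bcc->b; cb->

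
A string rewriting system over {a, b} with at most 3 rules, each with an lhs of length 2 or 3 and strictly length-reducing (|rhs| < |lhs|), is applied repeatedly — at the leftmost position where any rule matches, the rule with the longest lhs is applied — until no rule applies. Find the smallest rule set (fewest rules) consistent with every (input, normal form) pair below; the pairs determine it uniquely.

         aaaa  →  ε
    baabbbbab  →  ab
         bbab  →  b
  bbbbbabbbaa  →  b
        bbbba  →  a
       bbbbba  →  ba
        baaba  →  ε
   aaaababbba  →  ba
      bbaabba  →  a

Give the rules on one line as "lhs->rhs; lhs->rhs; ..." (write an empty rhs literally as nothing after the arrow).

aa->; bab->ab; bb->a

  | aaaa => aa => ε
  | baabbbbab => bbbbbab => abbbab => aabab => bab => ab
  | bbab => aab => b
  | bbbbbabbbaa => abbbabbbaa => aababbbaa => babbbaa => abbbaa => aabaa => baa => b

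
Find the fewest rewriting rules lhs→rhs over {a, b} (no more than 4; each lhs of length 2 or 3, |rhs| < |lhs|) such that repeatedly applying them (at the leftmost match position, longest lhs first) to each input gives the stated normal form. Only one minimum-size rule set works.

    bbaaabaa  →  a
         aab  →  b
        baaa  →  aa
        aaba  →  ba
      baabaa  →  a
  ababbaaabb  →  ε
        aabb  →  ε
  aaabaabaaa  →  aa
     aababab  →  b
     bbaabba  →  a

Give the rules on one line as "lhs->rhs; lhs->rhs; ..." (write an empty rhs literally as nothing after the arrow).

  | bbaaabaa => aaabaa => aabaa => abaa => baa => a
  | aab => ab => b
  | baaa => aa
  | aaba => aba => ba

ab->b; baa->a; bb->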